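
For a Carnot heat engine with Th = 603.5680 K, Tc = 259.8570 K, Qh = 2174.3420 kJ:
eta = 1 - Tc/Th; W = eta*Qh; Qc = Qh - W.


eta = 1 - 259.8570/603.5680 = 0.5695
W = 0.5695 * 2174.3420 = 1238.2122 kJ
Qc = 2174.3420 - 1238.2122 = 936.1298 kJ

eta = 56.9465%, W = 1238.2122 kJ, Qc = 936.1298 kJ


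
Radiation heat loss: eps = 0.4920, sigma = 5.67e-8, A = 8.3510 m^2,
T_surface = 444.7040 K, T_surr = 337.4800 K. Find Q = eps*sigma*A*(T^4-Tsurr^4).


T^4 = 3.9110e+10
Tsurr^4 = 1.2972e+10
Q = 0.4920 * 5.67e-8 * 8.3510 * 2.6138e+10 = 6089.2084 W

6089.2084 W


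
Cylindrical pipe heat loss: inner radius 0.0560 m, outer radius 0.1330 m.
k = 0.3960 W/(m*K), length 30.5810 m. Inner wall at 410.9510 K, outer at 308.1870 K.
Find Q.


dT = 102.7640 K
ln(ro/ri) = 0.8650
Q = 2*pi*0.3960*30.5810*102.7640 / 0.8650 = 9039.6771 W

9039.6771 W


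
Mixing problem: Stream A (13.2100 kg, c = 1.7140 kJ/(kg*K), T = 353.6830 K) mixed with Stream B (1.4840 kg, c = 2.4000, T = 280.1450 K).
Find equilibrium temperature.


num = 9005.8337
den = 26.2035
Tf = 343.6877 K

343.6877 K


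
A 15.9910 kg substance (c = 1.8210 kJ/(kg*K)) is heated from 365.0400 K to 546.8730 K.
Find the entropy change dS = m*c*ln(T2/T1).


T2/T1 = 1.4981
ln(T2/T1) = 0.4042
dS = 15.9910 * 1.8210 * 0.4042 = 11.7704 kJ/K

11.7704 kJ/K


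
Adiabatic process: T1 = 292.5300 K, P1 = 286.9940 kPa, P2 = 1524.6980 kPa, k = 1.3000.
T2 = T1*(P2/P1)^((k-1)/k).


(k-1)/k = 0.2308
(P2/P1)^exp = 1.4702
T2 = 292.5300 * 1.4702 = 430.0806 K

430.0806 K


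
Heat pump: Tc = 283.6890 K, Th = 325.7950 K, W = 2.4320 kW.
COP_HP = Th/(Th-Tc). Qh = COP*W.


COP = 325.7950 / 42.1060 = 7.7375
Qh = 7.7375 * 2.4320 = 18.8176 kW

COP = 7.7375, Qh = 18.8176 kW


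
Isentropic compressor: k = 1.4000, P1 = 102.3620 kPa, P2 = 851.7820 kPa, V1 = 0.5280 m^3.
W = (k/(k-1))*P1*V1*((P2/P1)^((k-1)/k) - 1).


(k-1)/k = 0.2857
(P2/P1)^exp = 1.8319
W = 3.5000 * 102.3620 * 0.5280 * (1.8319 - 1) = 157.3740 kJ

157.3740 kJ


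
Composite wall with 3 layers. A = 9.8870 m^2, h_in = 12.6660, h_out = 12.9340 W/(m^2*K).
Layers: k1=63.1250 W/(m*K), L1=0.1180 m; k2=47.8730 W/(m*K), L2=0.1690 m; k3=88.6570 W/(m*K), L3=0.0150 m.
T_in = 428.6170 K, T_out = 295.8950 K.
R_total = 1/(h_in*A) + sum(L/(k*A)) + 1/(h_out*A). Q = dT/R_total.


R_conv_in = 1/(12.6660*9.8870) = 0.0080
R_1 = 0.1180/(63.1250*9.8870) = 0.0002
R_2 = 0.1690/(47.8730*9.8870) = 0.0004
R_3 = 0.0150/(88.6570*9.8870) = 1.7113e-05
R_conv_out = 1/(12.9340*9.8870) = 0.0078
R_total = 0.0164 K/W
Q = 132.7220 / 0.0164 = 8108.3569 W

R_total = 0.0164 K/W, Q = 8108.3569 W


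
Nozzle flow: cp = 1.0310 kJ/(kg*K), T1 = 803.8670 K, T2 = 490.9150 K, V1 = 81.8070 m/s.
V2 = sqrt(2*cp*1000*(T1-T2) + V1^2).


dT = 312.9520 K
2*cp*1000*dT = 645307.0240
V1^2 = 6692.3852
V2 = sqrt(651999.4092) = 807.4648 m/s

807.4648 m/s


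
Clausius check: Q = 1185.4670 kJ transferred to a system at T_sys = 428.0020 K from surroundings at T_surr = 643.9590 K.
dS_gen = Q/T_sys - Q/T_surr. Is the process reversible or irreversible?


dS_sys = 1185.4670/428.0020 = 2.7698 kJ/K
dS_surr = -1185.4670/643.9590 = -1.8409 kJ/K
dS_gen = 2.7698 - 1.8409 = 0.9289 kJ/K (irreversible)

dS_gen = 0.9289 kJ/K, irreversible


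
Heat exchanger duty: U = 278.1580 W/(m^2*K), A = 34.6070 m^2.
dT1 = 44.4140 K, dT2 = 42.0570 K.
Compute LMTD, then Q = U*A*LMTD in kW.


LMTD = 43.2248 K
Q = 278.1580 * 34.6070 * 43.2248 = 416091.0760 W = 416.0911 kW

416.0911 kW


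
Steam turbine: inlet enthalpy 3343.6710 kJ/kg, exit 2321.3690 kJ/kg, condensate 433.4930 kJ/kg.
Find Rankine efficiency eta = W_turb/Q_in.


W = 1022.3020 kJ/kg
Q_in = 2910.1780 kJ/kg
eta = 0.3513 = 35.1285%

eta = 35.1285%


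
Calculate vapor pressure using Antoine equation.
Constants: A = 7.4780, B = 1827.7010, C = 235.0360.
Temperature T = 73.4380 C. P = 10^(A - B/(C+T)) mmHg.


C+T = 308.4740
B/(C+T) = 5.9250
log10(P) = 7.4780 - 5.9250 = 1.5530
P = 10^1.5530 = 35.7293 mmHg

35.7293 mmHg


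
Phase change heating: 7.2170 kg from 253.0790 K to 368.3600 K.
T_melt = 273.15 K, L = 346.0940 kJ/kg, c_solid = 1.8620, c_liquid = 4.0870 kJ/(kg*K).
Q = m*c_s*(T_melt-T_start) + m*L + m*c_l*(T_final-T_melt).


Q1 (sensible, solid) = 7.2170 * 1.8620 * 20.0710 = 269.7152 kJ
Q2 (latent) = 7.2170 * 346.0940 = 2497.7604 kJ
Q3 (sensible, liquid) = 7.2170 * 4.0870 * 95.2100 = 2808.3026 kJ
Q_total = 5575.7782 kJ

5575.7782 kJ


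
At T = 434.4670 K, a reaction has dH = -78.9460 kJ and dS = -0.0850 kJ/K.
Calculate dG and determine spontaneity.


T*dS = 434.4670 * -0.0850 = -36.9297 kJ
dG = -78.9460 + 36.9297 = -42.0163 kJ (spontaneous)

dG = -42.0163 kJ, spontaneous


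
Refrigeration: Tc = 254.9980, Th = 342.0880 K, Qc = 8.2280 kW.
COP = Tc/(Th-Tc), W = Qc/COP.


COP = 254.9980 / 87.0900 = 2.9280
W = 8.2280 / 2.9280 = 2.8101 kW

COP = 2.9280, W = 2.8101 kW


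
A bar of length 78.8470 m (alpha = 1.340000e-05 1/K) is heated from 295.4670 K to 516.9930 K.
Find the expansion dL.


dT = 221.5260 K
dL = 1.340000e-05 * 78.8470 * 221.5260 = 0.234053 m
L_final = 79.081053 m

dL = 0.234053 m


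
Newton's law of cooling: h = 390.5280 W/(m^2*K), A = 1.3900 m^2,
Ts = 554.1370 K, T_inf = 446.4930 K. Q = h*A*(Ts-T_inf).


dT = 107.6440 K
Q = 390.5280 * 1.3900 * 107.6440 = 58432.8145 W

58432.8145 W


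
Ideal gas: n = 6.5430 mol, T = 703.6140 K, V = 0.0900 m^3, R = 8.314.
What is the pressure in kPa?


P = nRT/V = 6.5430 * 8.314 * 703.6140 / 0.0900
= 38275.5476 / 0.0900 = 425283.8621 Pa = 425.2839 kPa

425.2839 kPa


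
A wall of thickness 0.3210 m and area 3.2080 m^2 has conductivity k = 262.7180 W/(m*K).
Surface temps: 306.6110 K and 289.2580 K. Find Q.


dT = 17.3530 K
Q = 262.7180 * 3.2080 * 17.3530 / 0.3210 = 45561.0499 W

45561.0499 W


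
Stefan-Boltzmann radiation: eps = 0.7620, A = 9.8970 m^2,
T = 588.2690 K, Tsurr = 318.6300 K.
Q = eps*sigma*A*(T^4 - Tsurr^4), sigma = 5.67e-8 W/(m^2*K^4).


T^4 = 1.1976e+11
Tsurr^4 = 1.0307e+10
Q = 0.7620 * 5.67e-8 * 9.8970 * 1.0945e+11 = 46801.4419 W

46801.4419 W


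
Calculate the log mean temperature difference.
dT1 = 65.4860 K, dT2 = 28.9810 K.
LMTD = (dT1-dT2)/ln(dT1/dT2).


dT1/dT2 = 2.2596
ln(dT1/dT2) = 0.8152
LMTD = 36.5050 / 0.8152 = 44.7806 K

44.7806 K


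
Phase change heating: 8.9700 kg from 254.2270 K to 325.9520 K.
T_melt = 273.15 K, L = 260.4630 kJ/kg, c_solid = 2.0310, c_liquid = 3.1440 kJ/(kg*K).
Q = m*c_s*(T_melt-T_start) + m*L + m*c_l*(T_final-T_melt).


Q1 (sensible, solid) = 8.9700 * 2.0310 * 18.9230 = 344.7405 kJ
Q2 (latent) = 8.9700 * 260.4630 = 2336.3531 kJ
Q3 (sensible, liquid) = 8.9700 * 3.1440 * 52.8020 = 1489.1051 kJ
Q_total = 4170.1988 kJ

4170.1988 kJ


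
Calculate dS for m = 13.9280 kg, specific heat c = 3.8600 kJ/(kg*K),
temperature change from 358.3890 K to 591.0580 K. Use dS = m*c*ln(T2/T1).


T2/T1 = 1.6492
ln(T2/T1) = 0.5003
dS = 13.9280 * 3.8600 * 0.5003 = 26.8969 kJ/K

26.8969 kJ/K


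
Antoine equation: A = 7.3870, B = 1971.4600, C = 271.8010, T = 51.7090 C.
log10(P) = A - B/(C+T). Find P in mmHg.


C+T = 323.5100
B/(C+T) = 6.0940
log10(P) = 7.3870 - 6.0940 = 1.2930
P = 10^1.2930 = 19.6350 mmHg

19.6350 mmHg


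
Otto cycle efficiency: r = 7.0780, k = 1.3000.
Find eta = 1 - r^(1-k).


r^(k-1) = 1.7988
eta = 1 - 1/1.7988 = 0.4441 = 44.4061%

44.4061%


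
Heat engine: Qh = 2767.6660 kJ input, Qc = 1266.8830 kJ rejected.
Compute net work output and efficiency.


W = 2767.6660 - 1266.8830 = 1500.7830 kJ
eta = 1500.7830 / 2767.6660 = 0.5423 = 54.2256%

W = 1500.7830 kJ, eta = 54.2256%


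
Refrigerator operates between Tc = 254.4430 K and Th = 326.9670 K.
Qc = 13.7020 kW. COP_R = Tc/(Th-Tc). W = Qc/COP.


COP = 254.4430 / 72.5240 = 3.5084
W = 13.7020 / 3.5084 = 3.9055 kW

COP = 3.5084, W = 3.9055 kW


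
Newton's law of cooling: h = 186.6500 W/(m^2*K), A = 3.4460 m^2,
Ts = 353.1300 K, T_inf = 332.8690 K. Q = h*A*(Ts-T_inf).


dT = 20.2610 K
Q = 186.6500 * 3.4460 * 20.2610 = 13031.7921 W

13031.7921 W


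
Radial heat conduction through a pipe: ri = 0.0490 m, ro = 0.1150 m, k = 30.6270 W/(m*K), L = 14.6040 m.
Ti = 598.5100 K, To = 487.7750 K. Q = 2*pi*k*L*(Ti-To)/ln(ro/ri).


dT = 110.7350 K
ln(ro/ri) = 0.8531
Q = 2*pi*30.6270*14.6040*110.7350 / 0.8531 = 364783.4250 W

364783.4250 W


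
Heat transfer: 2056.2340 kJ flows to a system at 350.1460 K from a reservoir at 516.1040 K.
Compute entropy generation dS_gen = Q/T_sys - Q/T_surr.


dS_sys = 2056.2340/350.1460 = 5.8725 kJ/K
dS_surr = -2056.2340/516.1040 = -3.9841 kJ/K
dS_gen = 5.8725 - 3.9841 = 1.8884 kJ/K (irreversible)

dS_gen = 1.8884 kJ/K, irreversible


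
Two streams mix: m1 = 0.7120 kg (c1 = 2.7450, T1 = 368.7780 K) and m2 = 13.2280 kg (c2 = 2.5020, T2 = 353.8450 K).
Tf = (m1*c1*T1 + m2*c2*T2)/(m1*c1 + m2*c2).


num = 12431.7699
den = 35.0509
Tf = 354.6777 K

354.6777 K


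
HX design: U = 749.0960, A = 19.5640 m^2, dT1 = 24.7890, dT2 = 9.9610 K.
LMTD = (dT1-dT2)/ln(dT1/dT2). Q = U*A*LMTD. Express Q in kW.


LMTD = 16.2637 K
Q = 749.0960 * 19.5640 * 16.2637 = 238349.9245 W = 238.3499 kW

238.3499 kW


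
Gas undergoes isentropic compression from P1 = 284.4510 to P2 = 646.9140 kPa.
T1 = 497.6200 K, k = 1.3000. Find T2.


(k-1)/k = 0.2308
(P2/P1)^exp = 1.2088
T2 = 497.6200 * 1.2088 = 601.5134 K

601.5134 K


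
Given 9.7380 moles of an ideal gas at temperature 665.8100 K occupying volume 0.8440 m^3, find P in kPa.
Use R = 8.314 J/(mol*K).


P = nRT/V = 9.7380 * 8.314 * 665.8100 / 0.8440
= 53905.1308 / 0.8440 = 63868.6384 Pa = 63.8686 kPa

63.8686 kPa


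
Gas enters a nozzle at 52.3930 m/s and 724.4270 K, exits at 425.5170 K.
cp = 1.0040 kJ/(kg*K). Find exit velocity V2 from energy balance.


dT = 298.9100 K
2*cp*1000*dT = 600211.2800
V1^2 = 2745.0264
V2 = sqrt(602956.3064) = 776.5026 m/s

776.5026 m/s


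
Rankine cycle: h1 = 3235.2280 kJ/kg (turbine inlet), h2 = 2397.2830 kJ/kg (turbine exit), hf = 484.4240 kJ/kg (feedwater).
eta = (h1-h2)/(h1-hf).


W = 837.9450 kJ/kg
Q_in = 2750.8040 kJ/kg
eta = 0.3046 = 30.4618%

eta = 30.4618%


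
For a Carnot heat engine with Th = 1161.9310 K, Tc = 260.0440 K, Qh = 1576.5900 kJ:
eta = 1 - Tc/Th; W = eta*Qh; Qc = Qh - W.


eta = 1 - 260.0440/1161.9310 = 0.7762
W = 0.7762 * 1576.5900 = 1223.7439 kJ
Qc = 1576.5900 - 1223.7439 = 352.8461 kJ

eta = 77.6197%, W = 1223.7439 kJ, Qc = 352.8461 kJ


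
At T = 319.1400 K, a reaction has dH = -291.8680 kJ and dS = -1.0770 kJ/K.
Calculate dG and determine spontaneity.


T*dS = 319.1400 * -1.0770 = -343.7138 kJ
dG = -291.8680 + 343.7138 = 51.8458 kJ (non-spontaneous)

dG = 51.8458 kJ, non-spontaneous


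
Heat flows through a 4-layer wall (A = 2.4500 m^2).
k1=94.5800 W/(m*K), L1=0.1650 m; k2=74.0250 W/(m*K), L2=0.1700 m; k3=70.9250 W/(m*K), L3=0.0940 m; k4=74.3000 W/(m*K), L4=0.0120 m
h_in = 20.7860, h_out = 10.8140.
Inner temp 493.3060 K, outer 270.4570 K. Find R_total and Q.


R_conv_in = 1/(20.7860*2.4500) = 0.0196
R_1 = 0.1650/(94.5800*2.4500) = 0.0007
R_2 = 0.1700/(74.0250*2.4500) = 0.0009
R_3 = 0.0940/(70.9250*2.4500) = 0.0005
R_4 = 0.0120/(74.3000*2.4500) = 6.5921e-05
R_conv_out = 1/(10.8140*2.4500) = 0.0377
R_total = 0.0596 K/W
Q = 222.8490 / 0.0596 = 3736.7752 W

R_total = 0.0596 K/W, Q = 3736.7752 W


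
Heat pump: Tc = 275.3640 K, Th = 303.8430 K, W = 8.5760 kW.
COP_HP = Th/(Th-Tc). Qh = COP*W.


COP = 303.8430 / 28.4790 = 10.6690
Qh = 10.6690 * 8.5760 = 91.4975 kW

COP = 10.6690, Qh = 91.4975 kW


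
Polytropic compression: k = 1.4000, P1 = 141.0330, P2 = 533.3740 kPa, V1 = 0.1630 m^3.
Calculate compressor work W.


(k-1)/k = 0.2857
(P2/P1)^exp = 1.4624
W = 3.5000 * 141.0330 * 0.1630 * (1.4624 - 1) = 37.2028 kJ

37.2028 kJ


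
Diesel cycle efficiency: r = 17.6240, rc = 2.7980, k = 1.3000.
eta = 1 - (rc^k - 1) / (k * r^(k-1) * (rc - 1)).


r^(k-1) = 2.3650
rc^k = 3.8098
eta = 0.4917 = 49.1711%

49.1711%


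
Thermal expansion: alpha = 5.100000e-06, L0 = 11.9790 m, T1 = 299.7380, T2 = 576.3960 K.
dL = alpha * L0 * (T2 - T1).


dT = 276.6580 K
dL = 5.100000e-06 * 11.9790 * 276.6580 = 0.016902 m
L_final = 11.995902 m

dL = 0.016902 m


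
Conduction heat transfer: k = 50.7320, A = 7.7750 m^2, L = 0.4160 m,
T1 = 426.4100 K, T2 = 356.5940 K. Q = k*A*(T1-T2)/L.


dT = 69.8160 K
Q = 50.7320 * 7.7750 * 69.8160 / 0.4160 = 66197.8697 W

66197.8697 W


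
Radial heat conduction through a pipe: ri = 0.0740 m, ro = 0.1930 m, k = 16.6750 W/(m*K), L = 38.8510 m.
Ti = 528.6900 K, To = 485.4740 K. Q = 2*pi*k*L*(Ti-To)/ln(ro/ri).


dT = 43.2160 K
ln(ro/ri) = 0.9586
Q = 2*pi*16.6750*38.8510*43.2160 / 0.9586 = 183503.2183 W

183503.2183 W


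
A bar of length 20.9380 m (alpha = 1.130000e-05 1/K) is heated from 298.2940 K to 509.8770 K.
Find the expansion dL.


dT = 211.5830 K
dL = 1.130000e-05 * 20.9380 * 211.5830 = 0.050060 m
L_final = 20.988060 m

dL = 0.050060 m


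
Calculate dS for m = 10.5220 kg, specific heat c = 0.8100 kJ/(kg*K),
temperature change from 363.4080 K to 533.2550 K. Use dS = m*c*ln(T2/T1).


T2/T1 = 1.4674
ln(T2/T1) = 0.3835
dS = 10.5220 * 0.8100 * 0.3835 = 3.2683 kJ/K

3.2683 kJ/K


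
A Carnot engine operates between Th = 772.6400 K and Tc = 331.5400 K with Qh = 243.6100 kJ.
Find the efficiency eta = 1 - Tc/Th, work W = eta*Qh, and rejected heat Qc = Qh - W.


eta = 1 - 331.5400/772.6400 = 0.5709
W = 0.5709 * 243.6100 = 139.0769 kJ
Qc = 243.6100 - 139.0769 = 104.5331 kJ

eta = 57.0900%, W = 139.0769 kJ, Qc = 104.5331 kJ


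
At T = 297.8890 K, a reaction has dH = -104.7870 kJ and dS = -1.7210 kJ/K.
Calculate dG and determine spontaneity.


T*dS = 297.8890 * -1.7210 = -512.6670 kJ
dG = -104.7870 + 512.6670 = 407.8800 kJ (non-spontaneous)

dG = 407.8800 kJ, non-spontaneous


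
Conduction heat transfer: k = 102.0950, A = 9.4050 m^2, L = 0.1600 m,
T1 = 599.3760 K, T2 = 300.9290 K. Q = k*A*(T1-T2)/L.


dT = 298.4470 K
Q = 102.0950 * 9.4050 * 298.4470 / 0.1600 = 1791061.5406 W

1791061.5406 W


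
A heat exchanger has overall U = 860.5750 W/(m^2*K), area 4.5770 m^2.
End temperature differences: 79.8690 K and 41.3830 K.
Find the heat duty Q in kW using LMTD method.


LMTD = 58.5323 K
Q = 860.5750 * 4.5770 * 58.5323 = 230549.9410 W = 230.5499 kW

230.5499 kW


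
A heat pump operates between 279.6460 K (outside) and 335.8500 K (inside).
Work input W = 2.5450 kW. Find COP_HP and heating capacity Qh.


COP = 335.8500 / 56.2040 = 5.9756
Qh = 5.9756 * 2.5450 = 15.2078 kW

COP = 5.9756, Qh = 15.2078 kW


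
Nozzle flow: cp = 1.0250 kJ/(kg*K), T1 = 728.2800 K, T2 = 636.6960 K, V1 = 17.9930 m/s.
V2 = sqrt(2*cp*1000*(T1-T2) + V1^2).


dT = 91.5840 K
2*cp*1000*dT = 187747.2000
V1^2 = 323.7480
V2 = sqrt(188070.9480) = 433.6715 m/s

433.6715 m/s


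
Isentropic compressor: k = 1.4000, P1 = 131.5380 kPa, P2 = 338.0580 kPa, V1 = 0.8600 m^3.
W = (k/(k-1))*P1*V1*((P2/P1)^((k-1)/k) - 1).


(k-1)/k = 0.2857
(P2/P1)^exp = 1.3096
W = 3.5000 * 131.5380 * 0.8600 * (1.3096 - 1) = 122.5643 kJ

122.5643 kJ


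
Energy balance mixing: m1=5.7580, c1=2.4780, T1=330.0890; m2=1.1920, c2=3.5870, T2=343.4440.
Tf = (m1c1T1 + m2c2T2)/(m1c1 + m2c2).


num = 6178.2817
den = 18.5440
Tf = 333.1683 K

333.1683 K


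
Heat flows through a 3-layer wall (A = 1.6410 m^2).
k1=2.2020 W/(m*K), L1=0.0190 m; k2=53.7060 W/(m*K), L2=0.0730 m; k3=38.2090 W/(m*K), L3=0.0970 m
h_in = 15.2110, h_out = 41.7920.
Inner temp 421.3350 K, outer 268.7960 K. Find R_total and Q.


R_conv_in = 1/(15.2110*1.6410) = 0.0401
R_1 = 0.0190/(2.2020*1.6410) = 0.0053
R_2 = 0.0730/(53.7060*1.6410) = 0.0008
R_3 = 0.0970/(38.2090*1.6410) = 0.0015
R_conv_out = 1/(41.7920*1.6410) = 0.0146
R_total = 0.0623 K/W
Q = 152.5390 / 0.0623 = 2449.3680 W

R_total = 0.0623 K/W, Q = 2449.3680 W


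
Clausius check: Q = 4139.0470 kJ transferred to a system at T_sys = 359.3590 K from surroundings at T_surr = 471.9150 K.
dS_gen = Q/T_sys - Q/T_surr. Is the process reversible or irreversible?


dS_sys = 4139.0470/359.3590 = 11.5179 kJ/K
dS_surr = -4139.0470/471.9150 = -8.7707 kJ/K
dS_gen = 11.5179 - 8.7707 = 2.7471 kJ/K (irreversible)

dS_gen = 2.7471 kJ/K, irreversible


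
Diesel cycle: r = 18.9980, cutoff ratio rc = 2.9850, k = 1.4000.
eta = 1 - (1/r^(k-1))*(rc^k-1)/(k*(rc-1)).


r^(k-1) = 3.2470
rc^k = 4.6230
eta = 0.5985 = 59.8492%

59.8492%


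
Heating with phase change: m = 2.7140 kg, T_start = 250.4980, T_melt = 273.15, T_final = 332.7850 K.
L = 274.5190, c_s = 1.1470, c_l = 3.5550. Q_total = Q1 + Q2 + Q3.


Q1 (sensible, solid) = 2.7140 * 1.1470 * 22.6520 = 70.5147 kJ
Q2 (latent) = 2.7140 * 274.5190 = 745.0446 kJ
Q3 (sensible, liquid) = 2.7140 * 3.5550 * 59.6350 = 575.3746 kJ
Q_total = 1390.9339 kJ

1390.9339 kJ


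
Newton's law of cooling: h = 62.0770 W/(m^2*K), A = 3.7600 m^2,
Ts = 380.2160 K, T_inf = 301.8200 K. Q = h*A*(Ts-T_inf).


dT = 78.3960 K
Q = 62.0770 * 3.7600 * 78.3960 = 18298.3727 W

18298.3727 W


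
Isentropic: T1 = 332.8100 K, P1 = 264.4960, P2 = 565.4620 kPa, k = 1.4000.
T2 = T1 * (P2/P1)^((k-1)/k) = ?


(k-1)/k = 0.2857
(P2/P1)^exp = 1.2425
T2 = 332.8100 * 1.2425 = 413.5020 K

413.5020 K


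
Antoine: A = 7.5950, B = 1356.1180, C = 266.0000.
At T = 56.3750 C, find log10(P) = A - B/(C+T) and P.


C+T = 322.3750
B/(C+T) = 4.2066
log10(P) = 7.5950 - 4.2066 = 3.3884
P = 10^3.3884 = 2445.4144 mmHg

2445.4144 mmHg


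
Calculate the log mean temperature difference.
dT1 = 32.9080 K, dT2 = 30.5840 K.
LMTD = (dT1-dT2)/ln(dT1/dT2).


dT1/dT2 = 1.0760
ln(dT1/dT2) = 0.0732
LMTD = 2.3240 / 0.0732 = 31.7318 K

31.7318 K


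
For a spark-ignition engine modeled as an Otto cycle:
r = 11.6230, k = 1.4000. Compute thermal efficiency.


r^(k-1) = 2.6676
eta = 1 - 1/2.6676 = 0.6251 = 62.5137%

62.5137%


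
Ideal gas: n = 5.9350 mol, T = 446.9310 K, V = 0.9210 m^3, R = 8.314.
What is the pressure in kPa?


P = nRT/V = 5.9350 * 8.314 * 446.9310 / 0.9210
= 22053.1800 / 0.9210 = 23944.8209 Pa = 23.9448 kPa

23.9448 kPa


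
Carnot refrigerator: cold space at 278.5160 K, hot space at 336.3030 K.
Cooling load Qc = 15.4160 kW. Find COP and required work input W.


COP = 278.5160 / 57.7870 = 4.8197
W = 15.4160 / 4.8197 = 3.1985 kW

COP = 4.8197, W = 3.1985 kW


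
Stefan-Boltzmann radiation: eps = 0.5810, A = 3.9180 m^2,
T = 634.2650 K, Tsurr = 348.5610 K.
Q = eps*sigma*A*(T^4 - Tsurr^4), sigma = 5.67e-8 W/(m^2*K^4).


T^4 = 1.6184e+11
Tsurr^4 = 1.4761e+10
Q = 0.5810 * 5.67e-8 * 3.9180 * 1.4708e+11 = 18983.2768 W

18983.2768 W


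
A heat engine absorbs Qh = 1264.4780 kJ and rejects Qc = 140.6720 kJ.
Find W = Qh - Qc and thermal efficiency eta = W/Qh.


W = 1264.4780 - 140.6720 = 1123.8060 kJ
eta = 1123.8060 / 1264.4780 = 0.8888 = 88.8751%

W = 1123.8060 kJ, eta = 88.8751%


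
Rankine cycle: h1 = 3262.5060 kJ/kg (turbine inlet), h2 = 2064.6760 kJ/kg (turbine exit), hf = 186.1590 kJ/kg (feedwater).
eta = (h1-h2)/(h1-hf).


W = 1197.8300 kJ/kg
Q_in = 3076.3470 kJ/kg
eta = 0.3894 = 38.9368%

eta = 38.9368%


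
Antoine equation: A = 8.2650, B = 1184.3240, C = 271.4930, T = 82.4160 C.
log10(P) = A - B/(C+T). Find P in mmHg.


C+T = 353.9090
B/(C+T) = 3.3464
log10(P) = 8.2650 - 3.3464 = 4.9186
P = 10^4.9186 = 82907.1035 mmHg

82907.1035 mmHg


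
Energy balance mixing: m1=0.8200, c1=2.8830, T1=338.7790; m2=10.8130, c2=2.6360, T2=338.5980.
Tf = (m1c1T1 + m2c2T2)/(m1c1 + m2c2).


num = 10451.9757
den = 30.8671
Tf = 338.6119 K

338.6119 K


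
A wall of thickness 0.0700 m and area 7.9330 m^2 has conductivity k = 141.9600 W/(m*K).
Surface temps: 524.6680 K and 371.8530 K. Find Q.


dT = 152.8150 K
Q = 141.9600 * 7.9330 * 152.8150 / 0.0700 = 2458506.6691 W

2458506.6691 W


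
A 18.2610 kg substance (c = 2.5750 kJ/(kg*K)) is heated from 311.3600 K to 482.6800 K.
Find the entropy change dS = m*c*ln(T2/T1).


T2/T1 = 1.5502
ln(T2/T1) = 0.4384
dS = 18.2610 * 2.5750 * 0.4384 = 20.6147 kJ/K

20.6147 kJ/K


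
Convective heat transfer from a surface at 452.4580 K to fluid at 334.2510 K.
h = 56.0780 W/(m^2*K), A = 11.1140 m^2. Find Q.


dT = 118.2070 K
Q = 56.0780 * 11.1140 * 118.2070 = 73672.6182 W

73672.6182 W


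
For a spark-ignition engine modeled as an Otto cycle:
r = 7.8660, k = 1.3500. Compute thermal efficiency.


r^(k-1) = 2.0583
eta = 1 - 1/2.0583 = 0.5142 = 51.4168%

51.4168%


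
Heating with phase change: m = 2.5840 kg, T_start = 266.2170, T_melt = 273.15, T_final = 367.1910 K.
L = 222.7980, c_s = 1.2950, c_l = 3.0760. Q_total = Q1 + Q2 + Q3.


Q1 (sensible, solid) = 2.5840 * 1.2950 * 6.9330 = 23.1998 kJ
Q2 (latent) = 2.5840 * 222.7980 = 575.7100 kJ
Q3 (sensible, liquid) = 2.5840 * 3.0760 * 94.0410 = 747.4740 kJ
Q_total = 1346.3838 kJ

1346.3838 kJ


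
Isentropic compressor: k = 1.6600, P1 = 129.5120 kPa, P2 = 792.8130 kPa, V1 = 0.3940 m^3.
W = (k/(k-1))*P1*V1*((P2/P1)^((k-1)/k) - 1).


(k-1)/k = 0.3976
(P2/P1)^exp = 2.0552
W = 2.5152 * 129.5120 * 0.3940 * (2.0552 - 1) = 135.4234 kJ

135.4234 kJ


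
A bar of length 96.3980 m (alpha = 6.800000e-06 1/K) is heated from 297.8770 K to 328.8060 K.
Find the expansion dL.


dT = 30.9290 K
dL = 6.800000e-06 * 96.3980 * 30.9290 = 0.020274 m
L_final = 96.418274 m

dL = 0.020274 m


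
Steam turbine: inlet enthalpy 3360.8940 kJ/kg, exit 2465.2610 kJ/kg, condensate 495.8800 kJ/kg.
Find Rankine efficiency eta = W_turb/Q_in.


W = 895.6330 kJ/kg
Q_in = 2865.0140 kJ/kg
eta = 0.3126 = 31.2610%

eta = 31.2610%


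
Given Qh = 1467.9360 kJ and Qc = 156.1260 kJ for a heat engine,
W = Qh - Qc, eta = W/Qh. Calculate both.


W = 1467.9360 - 156.1260 = 1311.8100 kJ
eta = 1311.8100 / 1467.9360 = 0.8936 = 89.3643%

W = 1311.8100 kJ, eta = 89.3643%


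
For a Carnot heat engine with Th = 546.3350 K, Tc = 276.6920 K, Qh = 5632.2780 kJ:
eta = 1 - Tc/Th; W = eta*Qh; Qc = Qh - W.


eta = 1 - 276.6920/546.3350 = 0.4935
W = 0.4935 * 5632.2780 = 2779.8042 kJ
Qc = 5632.2780 - 2779.8042 = 2852.4738 kJ

eta = 49.3549%, W = 2779.8042 kJ, Qc = 2852.4738 kJ


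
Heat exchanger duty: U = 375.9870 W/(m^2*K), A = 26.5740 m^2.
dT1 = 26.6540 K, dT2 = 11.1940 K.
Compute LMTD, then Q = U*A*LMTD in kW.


LMTD = 17.8201 K
Q = 375.9870 * 26.5740 * 17.8201 = 178048.8087 W = 178.0488 kW

178.0488 kW


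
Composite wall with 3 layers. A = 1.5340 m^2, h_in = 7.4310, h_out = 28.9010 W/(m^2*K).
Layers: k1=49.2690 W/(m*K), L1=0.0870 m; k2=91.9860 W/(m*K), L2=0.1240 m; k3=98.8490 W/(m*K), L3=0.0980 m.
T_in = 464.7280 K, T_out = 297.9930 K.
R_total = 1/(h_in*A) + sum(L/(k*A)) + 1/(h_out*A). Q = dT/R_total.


R_conv_in = 1/(7.4310*1.5340) = 0.0877
R_1 = 0.0870/(49.2690*1.5340) = 0.0012
R_2 = 0.1240/(91.9860*1.5340) = 0.0009
R_3 = 0.0980/(98.8490*1.5340) = 0.0006
R_conv_out = 1/(28.9010*1.5340) = 0.0226
R_total = 0.1130 K/W
Q = 166.7350 / 0.1130 = 1476.0800 W

R_total = 0.1130 K/W, Q = 1476.0800 W


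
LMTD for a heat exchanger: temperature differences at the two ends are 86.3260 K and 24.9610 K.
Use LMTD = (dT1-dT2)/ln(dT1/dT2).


dT1/dT2 = 3.4584
ln(dT1/dT2) = 1.2408
LMTD = 61.3650 / 1.2408 = 49.4553 K

49.4553 K


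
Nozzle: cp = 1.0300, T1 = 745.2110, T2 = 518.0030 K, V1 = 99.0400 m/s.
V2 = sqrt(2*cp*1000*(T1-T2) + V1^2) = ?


dT = 227.2080 K
2*cp*1000*dT = 468048.4800
V1^2 = 9808.9216
V2 = sqrt(477857.4016) = 691.2723 m/s

691.2723 m/s


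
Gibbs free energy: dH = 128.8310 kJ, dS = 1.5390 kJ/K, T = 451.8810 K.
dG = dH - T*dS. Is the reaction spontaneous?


T*dS = 451.8810 * 1.5390 = 695.4449 kJ
dG = 128.8310 - 695.4449 = -566.6139 kJ (spontaneous)

dG = -566.6139 kJ, spontaneous


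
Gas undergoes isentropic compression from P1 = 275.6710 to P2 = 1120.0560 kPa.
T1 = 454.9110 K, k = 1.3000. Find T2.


(k-1)/k = 0.2308
(P2/P1)^exp = 1.3820
T2 = 454.9110 * 1.3820 = 628.6805 K

628.6805 K


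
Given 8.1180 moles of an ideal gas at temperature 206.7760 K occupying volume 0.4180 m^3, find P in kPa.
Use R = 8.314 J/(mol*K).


P = nRT/V = 8.1180 * 8.314 * 206.7760 / 0.4180
= 13955.9433 / 0.4180 = 33387.4242 Pa = 33.3874 kPa

33.3874 kPa


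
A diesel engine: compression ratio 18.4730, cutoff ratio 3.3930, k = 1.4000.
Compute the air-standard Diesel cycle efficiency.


r^(k-1) = 3.2108
rc^k = 5.5312
eta = 0.5788 = 57.8764%

57.8764%


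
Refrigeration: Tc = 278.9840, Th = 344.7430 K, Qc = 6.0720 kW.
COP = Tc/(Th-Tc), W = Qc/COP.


COP = 278.9840 / 65.7590 = 4.2425
W = 6.0720 / 4.2425 = 1.4312 kW

COP = 4.2425, W = 1.4312 kW


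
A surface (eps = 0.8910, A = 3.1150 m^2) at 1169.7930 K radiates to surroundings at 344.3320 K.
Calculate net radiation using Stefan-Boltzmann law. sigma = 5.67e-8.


T^4 = 1.8726e+12
Tsurr^4 = 1.4058e+10
Q = 0.8910 * 5.67e-8 * 3.1150 * 1.8585e+12 = 292470.6470 W

292470.6470 W


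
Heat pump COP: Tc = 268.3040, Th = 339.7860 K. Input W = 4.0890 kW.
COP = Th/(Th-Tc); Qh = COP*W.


COP = 339.7860 / 71.4820 = 4.7534
Qh = 4.7534 * 4.0890 = 19.4369 kW

COP = 4.7534, Qh = 19.4369 kW


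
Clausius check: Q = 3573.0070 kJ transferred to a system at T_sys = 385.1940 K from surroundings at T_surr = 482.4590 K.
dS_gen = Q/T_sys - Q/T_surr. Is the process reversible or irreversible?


dS_sys = 3573.0070/385.1940 = 9.2759 kJ/K
dS_surr = -3573.0070/482.4590 = -7.4058 kJ/K
dS_gen = 9.2759 - 7.4058 = 1.8700 kJ/K (irreversible)

dS_gen = 1.8700 kJ/K, irreversible


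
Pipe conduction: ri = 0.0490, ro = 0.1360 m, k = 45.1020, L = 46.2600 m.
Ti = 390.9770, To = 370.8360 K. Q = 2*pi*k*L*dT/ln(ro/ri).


dT = 20.1410 K
ln(ro/ri) = 1.0208
Q = 2*pi*45.1020*46.2600*20.1410 / 1.0208 = 258646.7053 W

258646.7053 W


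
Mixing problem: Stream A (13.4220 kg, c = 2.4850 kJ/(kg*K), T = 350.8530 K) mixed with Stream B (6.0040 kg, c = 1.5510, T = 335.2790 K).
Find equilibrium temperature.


num = 14824.4216
den = 42.6659
Tf = 347.4538 K

347.4538 K


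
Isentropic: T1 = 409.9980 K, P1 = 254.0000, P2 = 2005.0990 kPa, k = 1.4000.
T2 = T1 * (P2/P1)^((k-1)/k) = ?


(k-1)/k = 0.2857
(P2/P1)^exp = 1.8046
T2 = 409.9980 * 1.8046 = 739.8672 K

739.8672 K


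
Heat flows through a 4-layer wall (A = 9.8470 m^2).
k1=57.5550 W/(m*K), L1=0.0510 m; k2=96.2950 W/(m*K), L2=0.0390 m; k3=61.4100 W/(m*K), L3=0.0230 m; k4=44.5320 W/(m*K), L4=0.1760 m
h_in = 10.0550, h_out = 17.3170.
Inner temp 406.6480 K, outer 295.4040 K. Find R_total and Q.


R_conv_in = 1/(10.0550*9.8470) = 0.0101
R_1 = 0.0510/(57.5550*9.8470) = 8.9988e-05
R_2 = 0.0390/(96.2950*9.8470) = 4.1130e-05
R_3 = 0.0230/(61.4100*9.8470) = 3.8035e-05
R_4 = 0.1760/(44.5320*9.8470) = 0.0004
R_conv_out = 1/(17.3170*9.8470) = 0.0059
R_total = 0.0165 K/W
Q = 111.2440 / 0.0165 = 6727.8950 W

R_total = 0.0165 K/W, Q = 6727.8950 W


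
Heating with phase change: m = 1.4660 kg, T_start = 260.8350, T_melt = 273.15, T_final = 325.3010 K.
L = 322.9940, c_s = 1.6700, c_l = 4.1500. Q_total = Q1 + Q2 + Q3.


Q1 (sensible, solid) = 1.4660 * 1.6700 * 12.3150 = 30.1498 kJ
Q2 (latent) = 1.4660 * 322.9940 = 473.5092 kJ
Q3 (sensible, liquid) = 1.4660 * 4.1500 * 52.1510 = 317.2815 kJ
Q_total = 820.9405 kJ

820.9405 kJ


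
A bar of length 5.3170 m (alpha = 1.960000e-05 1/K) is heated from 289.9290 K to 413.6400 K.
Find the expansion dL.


dT = 123.7110 K
dL = 1.960000e-05 * 5.3170 * 123.7110 = 0.012892 m
L_final = 5.329892 m

dL = 0.012892 m


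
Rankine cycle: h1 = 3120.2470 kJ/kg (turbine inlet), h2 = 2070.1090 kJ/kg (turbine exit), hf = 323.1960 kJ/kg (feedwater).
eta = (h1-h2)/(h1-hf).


W = 1050.1380 kJ/kg
Q_in = 2797.0510 kJ/kg
eta = 0.3754 = 37.5445%

eta = 37.5445%


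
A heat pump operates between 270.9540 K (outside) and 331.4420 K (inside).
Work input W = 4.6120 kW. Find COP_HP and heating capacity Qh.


COP = 331.4420 / 60.4880 = 5.4795
Qh = 5.4795 * 4.6120 = 25.2713 kW

COP = 5.4795, Qh = 25.2713 kW


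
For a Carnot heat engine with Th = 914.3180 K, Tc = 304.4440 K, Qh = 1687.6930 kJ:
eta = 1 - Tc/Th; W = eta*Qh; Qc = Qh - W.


eta = 1 - 304.4440/914.3180 = 0.6670
W = 0.6670 * 1687.6930 = 1125.7353 kJ
Qc = 1687.6930 - 1125.7353 = 561.9577 kJ

eta = 66.7026%, W = 1125.7353 kJ, Qc = 561.9577 kJ


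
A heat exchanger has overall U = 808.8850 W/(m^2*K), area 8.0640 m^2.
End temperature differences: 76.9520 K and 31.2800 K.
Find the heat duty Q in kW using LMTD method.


LMTD = 50.7352 K
Q = 808.8850 * 8.0640 * 50.7352 = 330938.2045 W = 330.9382 kW

330.9382 kW


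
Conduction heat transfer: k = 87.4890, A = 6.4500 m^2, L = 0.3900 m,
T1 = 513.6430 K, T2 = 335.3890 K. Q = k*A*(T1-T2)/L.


dT = 178.2540 K
Q = 87.4890 * 6.4500 * 178.2540 / 0.3900 = 257921.6773 W

257921.6773 W


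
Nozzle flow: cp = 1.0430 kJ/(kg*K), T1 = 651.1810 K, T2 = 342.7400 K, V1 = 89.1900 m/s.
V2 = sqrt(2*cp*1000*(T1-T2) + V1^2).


dT = 308.4410 K
2*cp*1000*dT = 643407.9260
V1^2 = 7954.8561
V2 = sqrt(651362.7821) = 807.0705 m/s

807.0705 m/s


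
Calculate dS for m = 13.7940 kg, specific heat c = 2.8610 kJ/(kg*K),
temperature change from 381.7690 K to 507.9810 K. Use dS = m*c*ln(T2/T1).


T2/T1 = 1.3306
ln(T2/T1) = 0.2856
dS = 13.7940 * 2.8610 * 0.2856 = 11.2722 kJ/K

11.2722 kJ/K


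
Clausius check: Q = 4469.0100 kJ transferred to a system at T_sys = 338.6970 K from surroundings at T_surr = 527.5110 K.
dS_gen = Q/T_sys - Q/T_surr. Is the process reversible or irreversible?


dS_sys = 4469.0100/338.6970 = 13.1947 kJ/K
dS_surr = -4469.0100/527.5110 = -8.4719 kJ/K
dS_gen = 13.1947 - 8.4719 = 4.7228 kJ/K (irreversible)

dS_gen = 4.7228 kJ/K, irreversible


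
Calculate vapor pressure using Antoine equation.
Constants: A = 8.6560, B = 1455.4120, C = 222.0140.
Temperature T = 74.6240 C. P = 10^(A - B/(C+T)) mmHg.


C+T = 296.6380
B/(C+T) = 4.9064
log10(P) = 8.6560 - 4.9064 = 3.7496
P = 10^3.7496 = 5618.7894 mmHg

5618.7894 mmHg


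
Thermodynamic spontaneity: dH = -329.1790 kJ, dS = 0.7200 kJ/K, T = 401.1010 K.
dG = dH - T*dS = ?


T*dS = 401.1010 * 0.7200 = 288.7927 kJ
dG = -329.1790 - 288.7927 = -617.9717 kJ (spontaneous)

dG = -617.9717 kJ, spontaneous


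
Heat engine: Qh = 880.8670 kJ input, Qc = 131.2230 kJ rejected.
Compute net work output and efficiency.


W = 880.8670 - 131.2230 = 749.6440 kJ
eta = 749.6440 / 880.8670 = 0.8510 = 85.1030%

W = 749.6440 kJ, eta = 85.1030%


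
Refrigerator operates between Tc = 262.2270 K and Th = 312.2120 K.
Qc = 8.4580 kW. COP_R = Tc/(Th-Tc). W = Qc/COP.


COP = 262.2270 / 49.9850 = 5.2461
W = 8.4580 / 5.2461 = 1.6122 kW

COP = 5.2461, W = 1.6122 kW


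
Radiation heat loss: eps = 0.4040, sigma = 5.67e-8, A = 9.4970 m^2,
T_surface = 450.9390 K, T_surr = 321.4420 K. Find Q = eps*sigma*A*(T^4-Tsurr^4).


T^4 = 4.1350e+10
Tsurr^4 = 1.0676e+10
Q = 0.4040 * 5.67e-8 * 9.4970 * 3.0674e+10 = 6672.9025 W

6672.9025 W


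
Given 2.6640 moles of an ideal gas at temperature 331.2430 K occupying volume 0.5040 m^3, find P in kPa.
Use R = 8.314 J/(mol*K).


P = nRT/V = 2.6640 * 8.314 * 331.2430 / 0.5040
= 7336.5343 / 0.5040 = 14556.6156 Pa = 14.5566 kPa

14.5566 kPa


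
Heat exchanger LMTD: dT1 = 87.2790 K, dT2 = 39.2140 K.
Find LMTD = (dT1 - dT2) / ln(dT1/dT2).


dT1/dT2 = 2.2257
ln(dT1/dT2) = 0.8001
LMTD = 48.0650 / 0.8001 = 60.0755 K

60.0755 K


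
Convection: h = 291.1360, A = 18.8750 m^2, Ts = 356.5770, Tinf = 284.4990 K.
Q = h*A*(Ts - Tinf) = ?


dT = 72.0780 K
Q = 291.1360 * 18.8750 * 72.0780 = 396082.4490 W

396082.4490 W


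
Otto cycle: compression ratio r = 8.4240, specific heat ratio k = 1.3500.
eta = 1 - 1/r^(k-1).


r^(k-1) = 2.1083
eta = 1 - 1/2.1083 = 0.5257 = 52.5683%

52.5683%


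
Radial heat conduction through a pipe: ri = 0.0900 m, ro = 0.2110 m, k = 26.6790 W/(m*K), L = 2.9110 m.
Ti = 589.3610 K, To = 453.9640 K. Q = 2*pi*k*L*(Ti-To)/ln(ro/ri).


dT = 135.3970 K
ln(ro/ri) = 0.8520
Q = 2*pi*26.6790*2.9110*135.3970 / 0.8520 = 77541.8869 W

77541.8869 W


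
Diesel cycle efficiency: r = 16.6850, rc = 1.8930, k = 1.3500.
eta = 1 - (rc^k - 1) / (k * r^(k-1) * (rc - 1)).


r^(k-1) = 2.6780
rc^k = 2.3668
eta = 0.5767 = 57.6658%

57.6658%


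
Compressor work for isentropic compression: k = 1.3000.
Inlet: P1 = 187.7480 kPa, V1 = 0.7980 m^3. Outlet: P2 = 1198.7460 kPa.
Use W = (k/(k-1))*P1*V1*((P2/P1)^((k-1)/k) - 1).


(k-1)/k = 0.2308
(P2/P1)^exp = 1.5339
W = 4.3333 * 187.7480 * 0.7980 * (1.5339 - 1) = 346.6418 kJ

346.6418 kJ


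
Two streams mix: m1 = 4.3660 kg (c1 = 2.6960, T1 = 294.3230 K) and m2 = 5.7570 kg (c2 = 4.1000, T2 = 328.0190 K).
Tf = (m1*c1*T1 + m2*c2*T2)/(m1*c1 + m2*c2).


num = 11206.8604
den = 35.3744
Tf = 316.8068 K

316.8068 K


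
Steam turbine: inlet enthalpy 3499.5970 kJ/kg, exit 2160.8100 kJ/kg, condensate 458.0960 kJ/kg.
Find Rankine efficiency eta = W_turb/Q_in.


W = 1338.7870 kJ/kg
Q_in = 3041.5010 kJ/kg
eta = 0.4402 = 44.0173%

eta = 44.0173%


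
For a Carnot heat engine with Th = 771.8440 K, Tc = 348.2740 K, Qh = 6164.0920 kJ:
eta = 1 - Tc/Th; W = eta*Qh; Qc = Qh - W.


eta = 1 - 348.2740/771.8440 = 0.5488
W = 0.5488 * 6164.0920 = 3382.7100 kJ
Qc = 6164.0920 - 3382.7100 = 2781.3820 kJ

eta = 54.8777%, W = 3382.7100 kJ, Qc = 2781.3820 kJ


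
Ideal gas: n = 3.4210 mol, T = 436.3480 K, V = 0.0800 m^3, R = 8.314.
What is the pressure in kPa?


P = nRT/V = 3.4210 * 8.314 * 436.3480 / 0.0800
= 12410.6945 / 0.0800 = 155133.6808 Pa = 155.1337 kPa

155.1337 kPa


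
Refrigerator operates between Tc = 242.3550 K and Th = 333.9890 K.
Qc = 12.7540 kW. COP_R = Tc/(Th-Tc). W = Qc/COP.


COP = 242.3550 / 91.6340 = 2.6448
W = 12.7540 / 2.6448 = 4.8223 kW

COP = 2.6448, W = 4.8223 kW


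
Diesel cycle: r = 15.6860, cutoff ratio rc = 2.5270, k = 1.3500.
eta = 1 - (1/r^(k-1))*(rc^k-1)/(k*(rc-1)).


r^(k-1) = 2.6208
rc^k = 3.4956
eta = 0.5381 = 53.8080%

53.8080%


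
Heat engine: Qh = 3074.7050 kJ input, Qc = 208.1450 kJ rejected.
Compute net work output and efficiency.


W = 3074.7050 - 208.1450 = 2866.5600 kJ
eta = 2866.5600 / 3074.7050 = 0.9323 = 93.2304%

W = 2866.5600 kJ, eta = 93.2304%


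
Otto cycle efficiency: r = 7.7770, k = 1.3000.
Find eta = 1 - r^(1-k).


r^(k-1) = 1.8503
eta = 1 - 1/1.8503 = 0.4595 = 45.9549%

45.9549%


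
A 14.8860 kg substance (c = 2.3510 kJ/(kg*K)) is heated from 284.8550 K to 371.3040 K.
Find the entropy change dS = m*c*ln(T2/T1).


T2/T1 = 1.3035
ln(T2/T1) = 0.2650
dS = 14.8860 * 2.3510 * 0.2650 = 9.2756 kJ/K

9.2756 kJ/K


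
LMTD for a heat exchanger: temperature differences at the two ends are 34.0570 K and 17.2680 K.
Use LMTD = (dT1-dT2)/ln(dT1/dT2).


dT1/dT2 = 1.9723
ln(dT1/dT2) = 0.6792
LMTD = 16.7890 / 0.6792 = 24.7195 K

24.7195 K


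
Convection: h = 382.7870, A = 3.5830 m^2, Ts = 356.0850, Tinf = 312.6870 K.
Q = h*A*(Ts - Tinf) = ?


dT = 43.3980 K
Q = 382.7870 * 3.5830 * 43.3980 = 59521.4776 W

59521.4776 W


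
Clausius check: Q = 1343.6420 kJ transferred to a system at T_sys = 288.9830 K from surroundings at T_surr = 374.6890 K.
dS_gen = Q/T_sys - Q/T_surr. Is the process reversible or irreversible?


dS_sys = 1343.6420/288.9830 = 4.6496 kJ/K
dS_surr = -1343.6420/374.6890 = -3.5860 kJ/K
dS_gen = 4.6496 - 3.5860 = 1.0635 kJ/K (irreversible)

dS_gen = 1.0635 kJ/K, irreversible


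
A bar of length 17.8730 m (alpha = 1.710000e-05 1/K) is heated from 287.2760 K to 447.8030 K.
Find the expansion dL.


dT = 160.5270 K
dL = 1.710000e-05 * 17.8730 * 160.5270 = 0.049062 m
L_final = 17.922062 m

dL = 0.049062 m


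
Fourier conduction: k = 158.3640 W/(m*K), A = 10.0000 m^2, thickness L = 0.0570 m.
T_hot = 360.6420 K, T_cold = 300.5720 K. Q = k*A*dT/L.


dT = 60.0700 K
Q = 158.3640 * 10.0000 * 60.0700 / 0.0570 = 1668934.2947 W

1668934.2947 W


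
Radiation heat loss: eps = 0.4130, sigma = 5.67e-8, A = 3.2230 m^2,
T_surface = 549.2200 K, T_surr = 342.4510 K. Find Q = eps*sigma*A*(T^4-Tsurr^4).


T^4 = 9.0988e+10
Tsurr^4 = 1.3753e+10
Q = 0.4130 * 5.67e-8 * 3.2230 * 7.7235e+10 = 5829.2100 W

5829.2100 W


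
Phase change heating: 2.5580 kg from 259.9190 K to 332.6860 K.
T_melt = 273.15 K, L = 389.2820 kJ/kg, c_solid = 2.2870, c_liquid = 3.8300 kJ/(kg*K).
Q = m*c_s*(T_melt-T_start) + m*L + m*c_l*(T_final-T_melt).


Q1 (sensible, solid) = 2.5580 * 2.2870 * 13.2310 = 77.4033 kJ
Q2 (latent) = 2.5580 * 389.2820 = 995.7834 kJ
Q3 (sensible, liquid) = 2.5580 * 3.8300 * 59.5360 = 583.2825 kJ
Q_total = 1656.4692 kJ

1656.4692 kJ


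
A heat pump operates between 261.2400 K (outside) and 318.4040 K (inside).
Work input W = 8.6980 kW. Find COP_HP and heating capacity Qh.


COP = 318.4040 / 57.1640 = 5.5700
Qh = 5.5700 * 8.6980 = 48.4479 kW

COP = 5.5700, Qh = 48.4479 kW


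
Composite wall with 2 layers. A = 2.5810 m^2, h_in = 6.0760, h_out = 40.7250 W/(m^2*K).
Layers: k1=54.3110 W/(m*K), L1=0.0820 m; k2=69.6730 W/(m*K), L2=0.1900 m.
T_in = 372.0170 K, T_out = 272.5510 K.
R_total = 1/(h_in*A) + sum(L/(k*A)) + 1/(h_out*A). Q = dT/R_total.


R_conv_in = 1/(6.0760*2.5810) = 0.0638
R_1 = 0.0820/(54.3110*2.5810) = 0.0006
R_2 = 0.1900/(69.6730*2.5810) = 0.0011
R_conv_out = 1/(40.7250*2.5810) = 0.0095
R_total = 0.0749 K/W
Q = 99.4660 / 0.0749 = 1327.5936 W

R_total = 0.0749 K/W, Q = 1327.5936 W


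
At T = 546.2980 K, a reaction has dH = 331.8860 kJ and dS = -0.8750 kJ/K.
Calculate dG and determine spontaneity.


T*dS = 546.2980 * -0.8750 = -478.0108 kJ
dG = 331.8860 + 478.0108 = 809.8968 kJ (non-spontaneous)

dG = 809.8968 kJ, non-spontaneous


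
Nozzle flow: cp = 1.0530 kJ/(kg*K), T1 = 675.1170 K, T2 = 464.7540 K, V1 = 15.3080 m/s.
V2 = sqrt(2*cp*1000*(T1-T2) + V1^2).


dT = 210.3630 K
2*cp*1000*dT = 443024.4780
V1^2 = 234.3349
V2 = sqrt(443258.8129) = 665.7768 m/s

665.7768 m/s


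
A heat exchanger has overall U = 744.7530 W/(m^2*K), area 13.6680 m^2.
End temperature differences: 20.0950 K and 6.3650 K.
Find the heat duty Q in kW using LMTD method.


LMTD = 11.9427 K
Q = 744.7530 * 13.6680 * 11.9427 = 121568.0800 W = 121.5681 kW

121.5681 kW


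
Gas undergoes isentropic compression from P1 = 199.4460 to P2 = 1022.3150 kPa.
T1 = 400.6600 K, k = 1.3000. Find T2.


(k-1)/k = 0.2308
(P2/P1)^exp = 1.4581
T2 = 400.6600 * 1.4581 = 584.2068 K

584.2068 K


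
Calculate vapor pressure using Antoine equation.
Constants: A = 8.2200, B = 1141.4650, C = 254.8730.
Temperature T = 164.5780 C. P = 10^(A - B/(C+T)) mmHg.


C+T = 419.4510
B/(C+T) = 2.7213
log10(P) = 8.2200 - 2.7213 = 5.4987
P = 10^5.4987 = 315260.1095 mmHg

315260.1095 mmHg


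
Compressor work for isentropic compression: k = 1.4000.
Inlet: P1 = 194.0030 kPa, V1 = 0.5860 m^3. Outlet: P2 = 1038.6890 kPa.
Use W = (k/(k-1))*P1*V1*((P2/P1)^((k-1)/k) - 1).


(k-1)/k = 0.2857
(P2/P1)^exp = 1.6151
W = 3.5000 * 194.0030 * 0.5860 * (1.6151 - 1) = 244.7396 kJ

244.7396 kJ


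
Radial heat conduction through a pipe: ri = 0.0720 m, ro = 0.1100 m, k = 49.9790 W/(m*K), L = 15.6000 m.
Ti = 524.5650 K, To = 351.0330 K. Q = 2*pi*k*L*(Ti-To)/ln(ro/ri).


dT = 173.5320 K
ln(ro/ri) = 0.4238
Q = 2*pi*49.9790*15.6000*173.5320 / 0.4238 = 2005838.9001 W

2005838.9001 W


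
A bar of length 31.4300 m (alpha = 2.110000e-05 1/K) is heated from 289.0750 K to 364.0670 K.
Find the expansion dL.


dT = 74.9920 K
dL = 2.110000e-05 * 31.4300 * 74.9920 = 0.049733 m
L_final = 31.479733 m

dL = 0.049733 m


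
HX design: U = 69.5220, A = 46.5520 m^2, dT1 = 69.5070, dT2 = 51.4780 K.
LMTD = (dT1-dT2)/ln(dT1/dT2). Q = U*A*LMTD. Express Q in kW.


LMTD = 60.0420 K
Q = 69.5220 * 46.5520 * 60.0420 = 194319.3510 W = 194.3194 kW

194.3194 kW


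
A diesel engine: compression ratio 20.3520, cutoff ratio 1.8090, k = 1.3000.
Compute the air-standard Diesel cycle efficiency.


r^(k-1) = 2.4693
rc^k = 2.1611
eta = 0.5529 = 55.2918%

55.2918%


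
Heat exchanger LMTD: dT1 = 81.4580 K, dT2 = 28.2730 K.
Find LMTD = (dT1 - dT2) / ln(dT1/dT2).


dT1/dT2 = 2.8811
ln(dT1/dT2) = 1.0582
LMTD = 53.1850 / 1.0582 = 50.2608 K

50.2608 K
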